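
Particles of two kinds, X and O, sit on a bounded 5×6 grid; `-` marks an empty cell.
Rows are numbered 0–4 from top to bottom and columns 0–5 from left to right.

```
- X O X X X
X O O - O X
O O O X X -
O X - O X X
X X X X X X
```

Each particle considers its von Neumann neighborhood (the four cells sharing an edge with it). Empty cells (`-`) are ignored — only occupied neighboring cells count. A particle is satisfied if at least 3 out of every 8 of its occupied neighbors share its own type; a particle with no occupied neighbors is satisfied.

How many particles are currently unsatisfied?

Row 0: (0,1)X 0/2 not · (0,2)O 1/3 not · (0,3)X 1/2 satisfied · (0,4)X 2/3 satisfied · (0,5)X 2/2 satisfied
Row 1: (1,0)X 0/2 not · (1,1)O 2/4 satisfied · (1,2)O 3/3 satisfied · (1,4)O 0/3 not · (1,5)X 1/2 satisfied
Row 2: (2,0)O 2/3 satisfied · (2,1)O 3/4 satisfied · (2,2)O 2/3 satisfied · (2,3)X 1/3 not · (2,4)X 2/3 satisfied
Row 3: (3,0)O 1/3 not · (3,1)X 1/3 not · (3,3)O 0/3 not · (3,4)X 3/4 satisfied · (3,5)X 2/2 satisfied
Row 4: (4,0)X 1/2 satisfied · (4,1)X 3/3 satisfied · (4,2)X 2/2 satisfied · (4,3)X 2/3 satisfied · (4,4)X 3/3 satisfied · (4,5)X 2/2 satisfied
Unsatisfied: (0,1), (0,2), (1,0), (1,4), (2,3), (3,0), (3,1), (3,3) — 8 in total.

8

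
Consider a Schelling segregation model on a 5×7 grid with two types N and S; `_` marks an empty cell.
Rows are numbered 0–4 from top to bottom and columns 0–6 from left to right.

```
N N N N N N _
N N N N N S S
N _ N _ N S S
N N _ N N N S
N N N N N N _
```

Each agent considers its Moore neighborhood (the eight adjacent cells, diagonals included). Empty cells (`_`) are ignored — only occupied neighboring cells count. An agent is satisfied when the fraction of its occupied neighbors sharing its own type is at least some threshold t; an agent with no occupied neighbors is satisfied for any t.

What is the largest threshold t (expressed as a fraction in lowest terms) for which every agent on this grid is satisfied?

Row 0: (0,0)N 3/3 · (0,1)N 5/5 · (0,2)N 5/5 · (0,3)N 5/5 · (0,4)N 4/5 · (0,5)N 2/4
Row 1: (1,0)N 4/4 · (1,1)N 7/7 · (1,2)N 6/6 · (1,3)N 7/7 · (1,4)N 5/7 · (1,5)S 3/7 · (1,6)S 3/4
Row 2: (2,0)N 4/4 · (2,2)N 5/5 · (2,4)N 5/7 · (2,5)S 4/8 · (2,6)S 4/5
Row 3: (3,0)N 4/4 · (3,1)N 6/6 · (3,3)N 6/6 · (3,4)N 6/7 · (3,5)N 4/7 · (3,6)S 2/4
Row 4: (4,0)N 3/3 · (4,1)N 4/4 · (4,2)N 4/4 · (4,3)N 4/4 · (4,4)N 5/5 · (4,5)N 3/4
The smallest same-type fraction is 3/7 at (1,5), which reduces to 3/7. Any threshold above that leaves this agent unsatisfied.

3/7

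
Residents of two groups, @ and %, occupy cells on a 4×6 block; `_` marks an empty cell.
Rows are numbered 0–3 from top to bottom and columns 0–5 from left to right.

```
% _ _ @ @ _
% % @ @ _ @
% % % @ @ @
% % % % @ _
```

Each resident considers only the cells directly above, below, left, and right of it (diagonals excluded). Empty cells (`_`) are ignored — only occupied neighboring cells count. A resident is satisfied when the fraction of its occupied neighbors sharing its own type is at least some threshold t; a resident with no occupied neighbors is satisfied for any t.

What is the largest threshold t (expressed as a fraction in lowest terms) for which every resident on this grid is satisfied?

1/3

(0,0)% 1/1
(0,3)@ 2/2
(0,4)@ 1/1
(1,0)% 3/3
(1,1)% 2/3
(1,2)@ 1/3
(1,3)@ 3/3
(1,5)@ 1/1
(2,0)% 3/3
(2,1)% 4/4
(2,2)% 2/4
(2,3)@ 2/4
(2,4)@ 3/3
(2,5)@ 2/2
(3,0)% 2/2
(3,1)% 3/3
(3,2)% 3/3
(3,3)% 1/3
(3,4)@ 1/2
The smallest same-type fraction is 1/3 at (1,2), which reduces to 1/3. Any threshold above that leaves this resident unsatisfied.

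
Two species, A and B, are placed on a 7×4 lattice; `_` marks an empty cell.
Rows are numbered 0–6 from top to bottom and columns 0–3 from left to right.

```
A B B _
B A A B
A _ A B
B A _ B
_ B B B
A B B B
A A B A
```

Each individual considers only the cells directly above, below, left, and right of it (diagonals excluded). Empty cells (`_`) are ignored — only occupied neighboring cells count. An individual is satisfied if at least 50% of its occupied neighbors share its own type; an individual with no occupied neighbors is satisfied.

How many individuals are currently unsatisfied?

(0,0)A 0/2 unhappy
(0,1)B 1/3 unhappy
(0,2)B 1/2 ok
(1,0)B 0/3 unhappy
(1,1)A 1/3 unhappy
(1,2)A 2/4 ok
(1,3)B 1/2 ok
(2,0)A 0/2 unhappy
(2,2)A 1/2 ok
(2,3)B 2/3 ok
(3,0)B 0/2 unhappy
(3,1)A 0/2 unhappy
(3,3)B 2/2 ok
(4,1)B 2/3 ok
(4,2)B 3/3 ok
(4,3)B 3/3 ok
(5,0)A 1/2 ok
(5,1)B 2/4 ok
(5,2)B 4/4 ok
(5,3)B 2/3 ok
(6,0)A 2/2 ok
(6,1)A 1/3 unhappy
(6,2)B 1/3 unhappy
(6,3)A 0/2 unhappy
Unsatisfied: (0,0), (0,1), (1,0), (1,1), (2,0), (3,0), (3,1), (6,1), (6,2), (6,3) — 10 in total.

10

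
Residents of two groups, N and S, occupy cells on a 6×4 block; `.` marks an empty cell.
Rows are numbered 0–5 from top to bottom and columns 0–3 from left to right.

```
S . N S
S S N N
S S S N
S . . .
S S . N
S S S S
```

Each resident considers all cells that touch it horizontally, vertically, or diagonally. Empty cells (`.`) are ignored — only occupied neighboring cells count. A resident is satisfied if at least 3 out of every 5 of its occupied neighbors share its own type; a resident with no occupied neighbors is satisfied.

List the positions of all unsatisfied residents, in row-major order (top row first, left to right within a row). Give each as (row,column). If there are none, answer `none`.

Row 0: (0,0)S 2/2 ✓ · (0,2)N 2/4 ✗ · (0,3)S 0/3 ✗
Row 1: (1,0)S 4/4 ✓ · (1,1)S 5/7 ✓ · (1,2)N 3/7 ✗ · (1,3)N 3/5 ✓
Row 2: (2,0)S 4/4 ✓ · (2,1)S 5/6 ✓ · (2,2)S 2/5 ✗ · (2,3)N 2/3 ✓
Row 3: (3,0)S 4/4 ✓
Row 4: (4,0)S 4/4 ✓ · (4,1)S 5/5 ✓ · (4,3)N 0/2 ✗
Row 5: (5,0)S 3/3 ✓ · (5,1)S 4/4 ✓ · (5,2)S 3/4 ✓ · (5,3)S 1/2 ✗

(0,2), (0,3), (1,2), (2,2), (4,3), (5,3)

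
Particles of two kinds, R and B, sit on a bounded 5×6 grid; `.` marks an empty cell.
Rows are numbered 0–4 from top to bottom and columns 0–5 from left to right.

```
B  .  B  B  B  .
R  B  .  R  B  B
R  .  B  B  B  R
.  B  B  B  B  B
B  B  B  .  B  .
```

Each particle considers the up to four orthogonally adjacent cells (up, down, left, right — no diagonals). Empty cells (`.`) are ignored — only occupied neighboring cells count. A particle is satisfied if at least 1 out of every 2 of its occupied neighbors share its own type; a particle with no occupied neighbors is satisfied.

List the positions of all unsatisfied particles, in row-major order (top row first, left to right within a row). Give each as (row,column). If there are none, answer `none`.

(0,0)B 0/1 ✗
(0,2)B 1/1 ✓
(0,3)B 2/3 ✓
(0,4)B 2/2 ✓
(1,0)R 1/3 ✗
(1,1)B 0/1 ✗
(1,3)R 0/3 ✗
(1,4)B 3/4 ✓
(1,5)B 1/2 ✓
(2,0)R 1/1 ✓
(2,2)B 2/2 ✓
(2,3)B 3/4 ✓
(2,4)B 3/4 ✓
(2,5)R 0/3 ✗
(3,1)B 2/2 ✓
(3,2)B 4/4 ✓
(3,3)B 3/3 ✓
(3,4)B 4/4 ✓
(3,5)B 1/2 ✓
(4,0)B 1/1 ✓
(4,1)B 3/3 ✓
(4,2)B 2/2 ✓
(4,4)B 1/1 ✓

(0,0), (1,0), (1,1), (1,3), (2,5)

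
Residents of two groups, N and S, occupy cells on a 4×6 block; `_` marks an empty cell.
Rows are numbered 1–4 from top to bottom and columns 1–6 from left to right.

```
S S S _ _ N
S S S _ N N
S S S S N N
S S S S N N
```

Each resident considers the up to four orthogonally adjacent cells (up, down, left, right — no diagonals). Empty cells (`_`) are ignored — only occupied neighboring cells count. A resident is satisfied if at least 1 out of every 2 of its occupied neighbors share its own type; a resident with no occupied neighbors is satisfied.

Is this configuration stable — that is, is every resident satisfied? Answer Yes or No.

Yes

(1,1)S 2/2 satisfied
(1,2)S 3/3 satisfied
(1,3)S 2/2 satisfied
(1,6)N 1/1 satisfied
(2,1)S 3/3 satisfied
(2,2)S 4/4 satisfied
(2,3)S 3/3 satisfied
(2,5)N 2/2 satisfied
(2,6)N 3/3 satisfied
(3,1)S 3/3 satisfied
(3,2)S 4/4 satisfied
(3,3)S 4/4 satisfied
(3,4)S 2/3 satisfied
(3,5)N 3/4 satisfied
(3,6)N 3/3 satisfied
(4,1)S 2/2 satisfied
(4,2)S 3/3 satisfied
(4,3)S 3/3 satisfied
(4,4)S 2/3 satisfied
(4,5)N 2/3 satisfied
(4,6)N 2/2 satisfied
All meet the threshold, so the configuration is stable.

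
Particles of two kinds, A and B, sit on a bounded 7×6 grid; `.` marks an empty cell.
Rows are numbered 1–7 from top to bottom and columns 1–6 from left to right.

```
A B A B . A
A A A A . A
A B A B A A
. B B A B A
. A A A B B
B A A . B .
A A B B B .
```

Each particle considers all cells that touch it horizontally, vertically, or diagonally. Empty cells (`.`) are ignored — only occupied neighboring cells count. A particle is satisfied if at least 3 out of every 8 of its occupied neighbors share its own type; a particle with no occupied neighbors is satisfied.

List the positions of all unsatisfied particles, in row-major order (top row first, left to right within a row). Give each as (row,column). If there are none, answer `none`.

(1,2), (1,4), (3,2), (3,4), (4,2), (6,1), (7,3)

(1,1)A 2/3 ok
(1,2)B 0/5 unhappy
(1,3)A 3/5 ok
(1,4)B 0/3 unhappy
(1,6)A 1/1 ok
(2,1)A 3/5 ok
(2,2)A 6/8 ok
(2,3)A 4/8 ok
(2,4)A 4/6 ok
(2,6)A 3/3 ok
(3,1)A 2/4 ok
(3,2)B 2/7 unhappy
(3,3)A 4/8 ok
(3,4)B 2/7 unhappy
(3,5)A 5/7 ok
(3,6)A 3/4 ok
(4,2)B 2/6 unhappy
(4,3)B 3/8 ok
(4,4)A 4/8 ok
(4,5)B 3/8 ok
(4,6)A 2/5 ok
(5,2)A 3/6 ok
(5,3)A 5/7 ok
(5,4)A 3/7 ok
(5,5)B 3/6 ok
(5,6)B 3/4 ok
(6,1)B 0/4 unhappy
(6,2)A 5/7 ok
(6,3)A 5/7 ok
(6,5)B 4/5 ok
(7,1)A 2/3 ok
(7,2)A 3/5 ok
(7,3)B 1/4 unhappy
(7,4)B 3/4 ok
(7,5)B 2/2 ok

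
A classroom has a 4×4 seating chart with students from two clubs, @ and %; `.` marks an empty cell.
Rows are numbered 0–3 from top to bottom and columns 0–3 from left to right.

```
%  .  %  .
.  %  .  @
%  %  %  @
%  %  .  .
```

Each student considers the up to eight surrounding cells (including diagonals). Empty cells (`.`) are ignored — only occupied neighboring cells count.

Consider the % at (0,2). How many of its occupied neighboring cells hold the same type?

1

Occupied neighbors of (0,2): (1,1)=%, (1,3)=@.
Same type (%): 1 of 2.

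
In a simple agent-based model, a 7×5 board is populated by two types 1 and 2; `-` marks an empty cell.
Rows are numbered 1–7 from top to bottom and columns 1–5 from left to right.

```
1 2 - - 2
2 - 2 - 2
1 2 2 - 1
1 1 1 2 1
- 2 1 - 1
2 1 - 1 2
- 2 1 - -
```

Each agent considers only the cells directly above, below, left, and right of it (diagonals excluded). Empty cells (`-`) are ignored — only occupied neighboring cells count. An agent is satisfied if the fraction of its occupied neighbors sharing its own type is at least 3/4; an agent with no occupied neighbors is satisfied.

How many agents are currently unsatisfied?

21

Row 1: (1,1)1 0/2 not · (1,2)2 0/1 not · (1,5)2 1/1 satisfied
Row 2: (2,1)2 0/2 not · (2,3)2 1/1 satisfied · (2,5)2 1/2 not
Row 3: (3,1)1 1/3 not · (3,2)2 1/3 not · (3,3)2 2/3 not · (3,5)1 1/2 not
Row 4: (4,1)1 2/2 satisfied · (4,2)1 2/4 not · (4,3)1 2/4 not · (4,4)2 0/2 not · (4,5)1 2/3 not
Row 5: (5,2)2 0/3 not · (5,3)1 1/2 not · (5,5)1 1/2 not
Row 6: (6,1)2 0/1 not · (6,2)1 0/3 not · (6,4)1 0/1 not · (6,5)2 0/2 not
Row 7: (7,2)2 0/2 not · (7,3)1 0/1 not
Unsatisfied: (1,1), (1,2), (2,1), (2,5), (3,1), (3,2), (3,3), (3,5), (4,2), (4,3), (4,4), (4,5), (5,2), (5,3), (5,5), (6,1), (6,2), (6,4), (6,5), (7,2), (7,3) — 21 in total.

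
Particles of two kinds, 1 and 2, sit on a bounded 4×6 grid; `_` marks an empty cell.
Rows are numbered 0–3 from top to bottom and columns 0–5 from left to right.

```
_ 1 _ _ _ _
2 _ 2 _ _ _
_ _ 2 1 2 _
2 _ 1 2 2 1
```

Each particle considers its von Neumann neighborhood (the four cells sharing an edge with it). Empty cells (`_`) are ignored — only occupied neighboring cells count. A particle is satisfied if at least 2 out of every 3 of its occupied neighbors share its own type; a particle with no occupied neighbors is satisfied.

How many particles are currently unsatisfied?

6

Row 0: (0,1)1 0/0 ✓
Row 1: (1,0)2 0/0 ✓ · (1,2)2 1/1 ✓
Row 2: (2,2)2 1/3 ✗ · (2,3)1 0/3 ✗ · (2,4)2 1/2 ✗
Row 3: (3,0)2 0/0 ✓ · (3,2)1 0/2 ✗ · (3,3)2 1/3 ✗ · (3,4)2 2/3 ✓ · (3,5)1 0/1 ✗
Unsatisfied: (2,2), (2,3), (2,4), (3,2), (3,3), (3,5) — 6 in total.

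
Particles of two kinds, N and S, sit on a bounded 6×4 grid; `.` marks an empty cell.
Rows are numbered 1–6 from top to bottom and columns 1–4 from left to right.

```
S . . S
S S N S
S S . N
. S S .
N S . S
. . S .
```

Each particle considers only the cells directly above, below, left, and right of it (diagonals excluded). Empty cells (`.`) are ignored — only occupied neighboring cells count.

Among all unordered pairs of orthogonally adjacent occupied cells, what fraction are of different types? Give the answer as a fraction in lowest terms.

4/13

Scan each occupied cell's neighbors to the right and below so each pair is counted once.
Row 1: S(1,1)–S(2,1)= S(1,4)–S(2,4)=  → 0/2 unlike.
Row 2: S(2,1)–S(2,2)= S(2,1)–S(3,1)= S(2,2)–N(2,3)≠ S(2,2)–S(3,2)= N(2,3)–S(2,4)≠ S(2,4)–N(3,4)≠  → 3/6 unlike.
Row 3: S(3,1)–S(3,2)= S(3,2)–S(4,2)=  → 0/2 unlike.
Row 4: S(4,2)–S(4,3)= S(4,2)–S(5,2)=  → 0/2 unlike.
Row 5: N(5,1)–S(5,2)≠  → 1/1 unlike.
Total adjacent occupied pairs: 13; unlike-type pairs: 4.
4/13 is already in lowest terms.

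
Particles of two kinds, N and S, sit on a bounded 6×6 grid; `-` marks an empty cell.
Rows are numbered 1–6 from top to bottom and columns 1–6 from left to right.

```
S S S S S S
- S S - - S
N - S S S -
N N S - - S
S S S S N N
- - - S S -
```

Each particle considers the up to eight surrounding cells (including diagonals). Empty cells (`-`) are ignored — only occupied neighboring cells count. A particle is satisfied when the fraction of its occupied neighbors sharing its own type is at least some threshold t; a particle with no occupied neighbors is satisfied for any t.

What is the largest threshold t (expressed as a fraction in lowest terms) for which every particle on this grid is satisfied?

Row 1: (1,1)S 2/2 · (1,2)S 4/4 · (1,3)S 4/4 · (1,4)S 3/3 · (1,5)S 3/3 · (1,6)S 2/2
Row 2: (2,2)S 5/6 · (2,3)S 6/6 · (2,6)S 3/3
Row 3: (3,1)N 2/3 · (3,3)S 4/5 · (3,4)S 4/4 · (3,5)S 3/3
Row 4: (4,1)N 2/4 · (4,2)N 2/7 · (4,3)S 5/6 · (4,6)S 1/3
Row 5: (5,1)S 1/3 · (5,2)S 3/5 · (5,3)S 4/5 · (5,4)S 4/5 · (5,5)N 1/5 · (5,6)N 1/3
Row 6: (6,4)S 3/4 · (6,5)S 2/4
The smallest same-type fraction is 1/5 at (5,5), which reduces to 1/5. Any threshold above that leaves this particle unsatisfied.

1/5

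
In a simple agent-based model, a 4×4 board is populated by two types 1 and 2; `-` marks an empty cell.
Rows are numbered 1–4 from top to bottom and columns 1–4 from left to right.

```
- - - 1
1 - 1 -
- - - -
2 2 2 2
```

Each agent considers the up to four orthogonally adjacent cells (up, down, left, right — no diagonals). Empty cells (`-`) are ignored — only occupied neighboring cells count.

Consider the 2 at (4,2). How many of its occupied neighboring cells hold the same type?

Occupied neighbors of (4,2): (4,1)=2, (4,3)=2.
Same type (2): 2 of 2.

2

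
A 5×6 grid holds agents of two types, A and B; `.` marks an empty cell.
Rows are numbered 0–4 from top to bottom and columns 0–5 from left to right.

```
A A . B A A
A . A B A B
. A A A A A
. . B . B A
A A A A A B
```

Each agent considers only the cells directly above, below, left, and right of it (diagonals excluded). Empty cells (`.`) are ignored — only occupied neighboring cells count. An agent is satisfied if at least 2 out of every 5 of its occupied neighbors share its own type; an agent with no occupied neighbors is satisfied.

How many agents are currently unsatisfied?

7

(0,0)A 2/2 ✓
(0,1)A 1/1 ✓
(0,3)B 1/2 ✓
(0,4)A 2/3 ✓
(0,5)A 1/2 ✓
(1,0)A 1/1 ✓
(1,2)A 1/2 ✓
(1,3)B 1/4 ✗
(1,4)A 2/4 ✓
(1,5)B 0/3 ✗
(2,1)A 1/1 ✓
(2,2)A 3/4 ✓
(2,3)A 2/3 ✓
(2,4)A 3/4 ✓
(2,5)A 2/3 ✓
(3,2)B 0/2 ✗
(3,4)B 0/3 ✗
(3,5)A 1/3 ✗
(4,0)A 1/1 ✓
(4,1)A 2/2 ✓
(4,2)A 2/3 ✓
(4,3)A 2/2 ✓
(4,4)A 1/3 ✗
(4,5)B 0/2 ✗
Unsatisfied: (1,3), (1,5), (3,2), (3,4), (3,5), (4,4), (4,5) — 7 in total.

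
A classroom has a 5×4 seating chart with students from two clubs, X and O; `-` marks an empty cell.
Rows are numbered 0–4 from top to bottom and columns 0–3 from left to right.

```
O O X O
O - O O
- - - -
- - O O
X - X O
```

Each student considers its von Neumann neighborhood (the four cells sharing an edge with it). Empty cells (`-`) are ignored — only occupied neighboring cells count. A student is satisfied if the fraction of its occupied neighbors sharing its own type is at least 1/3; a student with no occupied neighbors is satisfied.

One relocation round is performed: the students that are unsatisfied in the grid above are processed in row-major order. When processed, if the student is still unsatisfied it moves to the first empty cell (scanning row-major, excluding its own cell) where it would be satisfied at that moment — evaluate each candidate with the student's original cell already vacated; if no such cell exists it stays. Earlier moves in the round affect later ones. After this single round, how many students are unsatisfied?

0

Initially unsatisfied (in order): (0,2), (4,2).
  (0,2) → (2,1).
  (4,2) → (2,0).
Resulting grid:
O O - O
O - O O
X X - -
- - O O
X - - O
All satisfied now.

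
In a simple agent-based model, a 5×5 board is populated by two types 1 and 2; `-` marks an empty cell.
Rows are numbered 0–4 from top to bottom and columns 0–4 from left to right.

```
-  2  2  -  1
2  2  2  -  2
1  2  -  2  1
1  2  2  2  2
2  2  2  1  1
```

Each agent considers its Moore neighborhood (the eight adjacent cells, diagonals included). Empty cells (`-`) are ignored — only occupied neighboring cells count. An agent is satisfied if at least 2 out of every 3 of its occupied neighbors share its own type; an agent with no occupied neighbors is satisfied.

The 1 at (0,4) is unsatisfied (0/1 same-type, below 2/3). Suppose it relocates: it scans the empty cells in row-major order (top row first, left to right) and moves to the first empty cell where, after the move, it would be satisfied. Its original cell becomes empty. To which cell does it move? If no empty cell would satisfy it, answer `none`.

none

Vacating (0,4). Empty cells in order:
  (0,0): 0/3 same-type → still unsatisfied.
  (0,3): 0/3 same-type → still unsatisfied.
  (1,3): 1/5 same-type → still unsatisfied.
  (2,2): 0/7 same-type → still unsatisfied.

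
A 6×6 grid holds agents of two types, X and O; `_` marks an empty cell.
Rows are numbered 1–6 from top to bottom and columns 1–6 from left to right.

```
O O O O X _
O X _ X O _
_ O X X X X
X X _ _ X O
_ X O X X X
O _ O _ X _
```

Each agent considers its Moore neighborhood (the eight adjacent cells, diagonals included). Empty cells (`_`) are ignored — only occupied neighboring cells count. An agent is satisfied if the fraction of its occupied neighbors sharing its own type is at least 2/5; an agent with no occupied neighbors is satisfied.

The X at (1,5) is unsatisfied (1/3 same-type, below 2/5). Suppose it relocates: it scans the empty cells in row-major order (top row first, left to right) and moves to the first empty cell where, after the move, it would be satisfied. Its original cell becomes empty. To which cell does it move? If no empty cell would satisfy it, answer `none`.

Vacating (1,5). Empty cells in order:
  (1,6): 0/1 same-type → still unsatisfied.
  (2,3): 4/8 same-type → satisfied — stop here.

(2,3)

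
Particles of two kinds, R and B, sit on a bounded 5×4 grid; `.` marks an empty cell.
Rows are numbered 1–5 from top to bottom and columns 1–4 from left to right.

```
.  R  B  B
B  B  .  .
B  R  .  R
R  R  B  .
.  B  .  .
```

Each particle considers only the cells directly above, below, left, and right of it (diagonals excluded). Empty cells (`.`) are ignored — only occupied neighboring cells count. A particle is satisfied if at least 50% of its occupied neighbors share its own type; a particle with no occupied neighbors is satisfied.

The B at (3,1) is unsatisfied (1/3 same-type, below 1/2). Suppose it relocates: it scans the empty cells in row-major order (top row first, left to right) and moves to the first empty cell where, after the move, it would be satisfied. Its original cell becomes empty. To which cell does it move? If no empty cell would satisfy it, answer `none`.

(1,1)

Vacating (3,1). Empty cells in order:
  (1,1): 1/2 same-type → satisfied — stop here.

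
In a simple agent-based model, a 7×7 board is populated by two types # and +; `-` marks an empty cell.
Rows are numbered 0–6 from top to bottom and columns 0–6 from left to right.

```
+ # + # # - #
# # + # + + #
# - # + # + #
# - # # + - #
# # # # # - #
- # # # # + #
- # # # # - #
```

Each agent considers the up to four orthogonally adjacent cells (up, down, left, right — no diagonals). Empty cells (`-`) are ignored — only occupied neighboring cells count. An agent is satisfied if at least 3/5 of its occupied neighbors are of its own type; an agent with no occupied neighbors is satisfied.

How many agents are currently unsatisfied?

Row 0: (0,0)+ 0/2 unhappy · (0,1)# 1/3 unhappy · (0,2)+ 1/3 unhappy · (0,3)# 2/3 ok · (0,4)# 1/2 unhappy · (0,6)# 1/1 ok
Row 1: (1,0)# 2/3 ok · (1,1)# 2/3 ok · (1,2)+ 1/4 unhappy · (1,3)# 1/4 unhappy · (1,4)+ 1/4 unhappy · (1,5)+ 2/3 ok · (1,6)# 2/3 ok
Row 2: (2,0)# 2/2 ok · (2,2)# 1/3 unhappy · (2,3)+ 0/4 unhappy · (2,4)# 0/4 unhappy · (2,5)+ 1/3 unhappy · (2,6)# 2/3 ok
Row 3: (3,0)# 2/2 ok · (3,2)# 3/3 ok · (3,3)# 2/4 unhappy · (3,4)+ 0/3 unhappy · (3,6)# 2/2 ok
Row 4: (4,0)# 2/2 ok · (4,1)# 3/3 ok · (4,2)# 4/4 ok · (4,3)# 4/4 ok · (4,4)# 2/3 ok · (4,6)# 2/2 ok
Row 5: (5,1)# 3/3 ok · (5,2)# 4/4 ok · (5,3)# 4/4 ok · (5,4)# 3/4 ok · (5,5)+ 0/2 unhappy · (5,6)# 2/3 ok
Row 6: (6,1)# 2/2 ok · (6,2)# 3/3 ok · (6,3)# 3/3 ok · (6,4)# 2/2 ok · (6,6)# 1/1 ok
Unsatisfied: (0,0), (0,1), (0,2), (0,4), (1,2), (1,3), (1,4), (2,2), (2,3), (2,4), (2,5), (3,3), (3,4), (5,5) — 14 in total.

14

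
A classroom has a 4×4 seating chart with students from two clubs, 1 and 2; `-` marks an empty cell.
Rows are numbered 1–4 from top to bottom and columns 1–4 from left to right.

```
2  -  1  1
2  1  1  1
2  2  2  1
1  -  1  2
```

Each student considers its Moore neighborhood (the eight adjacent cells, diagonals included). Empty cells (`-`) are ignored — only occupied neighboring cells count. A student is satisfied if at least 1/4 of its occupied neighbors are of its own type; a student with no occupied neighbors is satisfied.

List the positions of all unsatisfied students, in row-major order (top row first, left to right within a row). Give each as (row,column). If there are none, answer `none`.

(1,1)2 1/2 ✓
(1,3)1 4/4 ✓
(1,4)1 3/3 ✓
(2,1)2 3/4 ✓
(2,2)1 2/7 ✓
(2,3)1 5/7 ✓
(2,4)1 4/5 ✓
(3,1)2 2/4 ✓
(3,2)2 3/7 ✓
(3,3)2 2/7 ✓
(3,4)1 3/5 ✓
(4,1)1 0/2 ✗
(4,3)1 1/4 ✓
(4,4)2 1/3 ✓

(4,1)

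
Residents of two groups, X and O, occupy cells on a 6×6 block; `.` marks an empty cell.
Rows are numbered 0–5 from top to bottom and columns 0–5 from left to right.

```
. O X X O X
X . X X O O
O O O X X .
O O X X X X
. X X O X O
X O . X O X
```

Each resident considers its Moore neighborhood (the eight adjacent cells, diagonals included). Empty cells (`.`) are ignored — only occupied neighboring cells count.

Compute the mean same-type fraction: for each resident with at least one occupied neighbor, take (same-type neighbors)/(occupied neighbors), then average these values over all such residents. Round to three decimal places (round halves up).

Row 0: (0,1)O 0/3 · (0,2)X 3/4 · (0,3)X 3/5 · (0,4)O 2/5 · (0,5)X 0/3
Row 1: (1,0)X 0/3 · (1,2)X 4/7 · (1,3)X 5/8 · (1,4)O 2/7 · (1,5)O 2/4
Row 2: (2,0)O 3/4 · (2,1)O 4/7 · (2,2)O 2/7 · (2,3)X 6/8 · (2,4)X 5/7
Row 3: (3,0)O 3/4 · (3,1)O 4/7 · (3,2)X 4/8 · (3,3)X 6/8 · (3,4)X 5/7 · (3,5)X 3/4
Row 4: (4,1)X 3/6 · (4,2)X 4/7 · (4,3)O 1/7 · (4,4)X 5/8 · (4,5)O 1/5
Row 5: (5,0)X 1/2 · (5,1)O 0/3 · (5,3)X 2/4 · (5,4)O 2/5 · (5,5)X 1/3
Sum over 31 residents: 0/3 + 3/4 + 3/5 + 2/5 + 0/3 + 0/3 + 4/7 + 5/8 + 2/7 + 2/4 + 3/4 + 4/7 + 2/7 + 6/8 + 5/7 + 3/4 + 4/7 + 4/8 + 6/8 + 5/7 + 3/4 + 3/6 + 4/7 + 1/7 + 5/8 + 1/5 + 1/2 + 0/3 + 2/4 + 2/5 + 1/3 = 6137/420; mean = 6137/420 ÷ 31 = 6137/13020 = 0.471351… → 0.471.

0.471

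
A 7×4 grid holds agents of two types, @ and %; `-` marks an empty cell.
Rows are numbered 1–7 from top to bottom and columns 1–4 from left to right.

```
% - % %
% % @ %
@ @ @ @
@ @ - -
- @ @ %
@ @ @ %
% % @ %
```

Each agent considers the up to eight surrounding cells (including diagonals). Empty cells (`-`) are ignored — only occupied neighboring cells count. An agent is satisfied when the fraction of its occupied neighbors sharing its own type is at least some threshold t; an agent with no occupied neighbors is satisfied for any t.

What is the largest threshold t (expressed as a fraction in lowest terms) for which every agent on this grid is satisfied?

Row 1: (1,1)% 2/2 · (1,3)% 3/4 · (1,4)% 2/3
Row 2: (2,1)% 2/4 · (2,2)% 3/7 · (2,3)@ 3/7 · (2,4)% 2/5
Row 3: (3,1)@ 3/5 · (3,2)@ 5/7 · (3,3)@ 4/6 · (3,4)@ 2/3
Row 4: (4,1)@ 4/4 · (4,2)@ 6/6
Row 5: (5,2)@ 6/6 · (5,3)@ 4/6 · (5,4)% 1/3
Row 6: (6,1)@ 2/4 · (6,2)@ 5/7 · (6,3)@ 4/8 · (6,4)% 2/5
Row 7: (7,1)% 1/3 · (7,2)% 1/5 · (7,3)@ 2/5 · (7,4)% 1/3
The smallest same-type fraction is 1/5 at (7,2), which reduces to 1/5. Any threshold above that leaves this agent unsatisfied.

1/5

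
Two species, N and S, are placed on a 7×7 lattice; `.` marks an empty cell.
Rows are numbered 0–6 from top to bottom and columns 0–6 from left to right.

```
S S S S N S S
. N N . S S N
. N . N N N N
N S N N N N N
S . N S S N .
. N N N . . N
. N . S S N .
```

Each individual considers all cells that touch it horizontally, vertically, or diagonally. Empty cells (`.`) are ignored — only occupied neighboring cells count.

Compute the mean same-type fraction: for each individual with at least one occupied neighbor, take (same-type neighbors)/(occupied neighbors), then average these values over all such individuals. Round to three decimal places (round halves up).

(0,0)S 1/2
(0,1)S 2/4
(0,2)S 2/4
(0,3)S 2/4
(0,4)N 0/4
(0,5)S 3/5
(0,6)S 2/3
(1,1)N 2/5
(1,2)N 3/6
(1,4)S 3/7
(1,5)S 3/8
(1,6)N 2/5
(2,1)N 4/5
(2,3)N 5/6
(2,4)N 5/7
(2,5)N 6/8
(2,6)N 4/5
(3,0)N 1/3
(3,1)S 1/5
(3,2)N 4/6
(3,3)N 5/7
(3,4)N 6/8
(3,5)N 6/7
(3,6)N 4/4
(4,0)S 1/3
(4,2)N 5/7
(4,3)S 1/7
(4,4)S 1/6
(4,5)N 4/5
(5,1)N 3/4
(5,2)N 4/6
(5,3)N 2/6
(5,6)N 2/2
(6,1)N 2/2
(6,3)S 1/3
(6,4)S 1/3
(6,5)N 1/2
Sum over 37 individuals: 1/2 + 2/4 + 2/4 + 2/4 + 0/4 + 3/5 + 2/3 + 2/5 + 3/6 + 3/7 + 3/8 + 2/5 + 4/5 + 5/6 + 5/7 + 6/8 + 4/5 + 1/3 + 1/5 + 4/6 + 5/7 + 6/8 + 6/7 + 4/4 + 1/3 + 5/7 + 1/7 + 1/6 + 4/5 + 3/4 + 4/6 + 2/6 + 2/2 + 2/2 + 1/3 + 1/3 + 1/2 = 3505/168; mean = 3505/168 ÷ 37 = 3505/6216 = 0.563867… → 0.564.

0.564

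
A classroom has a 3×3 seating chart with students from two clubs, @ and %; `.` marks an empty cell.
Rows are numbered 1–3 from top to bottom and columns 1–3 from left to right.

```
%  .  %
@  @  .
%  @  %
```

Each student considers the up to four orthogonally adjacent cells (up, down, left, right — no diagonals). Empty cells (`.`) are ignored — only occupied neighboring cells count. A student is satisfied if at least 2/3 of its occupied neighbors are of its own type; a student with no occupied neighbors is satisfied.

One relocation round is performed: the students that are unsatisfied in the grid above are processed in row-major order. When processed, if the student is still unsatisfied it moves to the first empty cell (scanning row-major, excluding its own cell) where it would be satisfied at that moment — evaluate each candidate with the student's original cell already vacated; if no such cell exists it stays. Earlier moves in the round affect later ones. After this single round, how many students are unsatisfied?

2

Initially unsatisfied (in order): (1,1), (2,1), (3,1), (3,2), (3,3).
  (1,1) → (2,3).
  (2,1) → (1,1).
  (3,1): no empty cell satisfies it; stays.
  (3,2) → (1,2).
  (3,3): now satisfied by earlier moves; stays.
Resulting grid:
@ @ %
. @ %
% . %
Unsatisfied now: (1,3), (2,2).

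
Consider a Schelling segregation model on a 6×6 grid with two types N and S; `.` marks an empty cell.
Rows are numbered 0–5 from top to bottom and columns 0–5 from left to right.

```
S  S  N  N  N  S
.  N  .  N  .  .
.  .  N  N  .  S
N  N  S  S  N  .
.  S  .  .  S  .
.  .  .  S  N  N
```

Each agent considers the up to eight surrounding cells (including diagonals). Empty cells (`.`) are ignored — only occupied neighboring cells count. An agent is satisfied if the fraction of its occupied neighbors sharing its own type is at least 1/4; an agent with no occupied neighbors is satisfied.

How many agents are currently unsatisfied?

2

Row 0: (0,0)S 1/2 ok · (0,1)S 1/3 ok · (0,2)N 3/4 ok · (0,3)N 3/3 ok · (0,4)N 2/3 ok · (0,5)S 0/1 unhappy
Row 1: (1,1)N 2/4 ok · (1,3)N 5/5 ok
Row 2: (2,2)N 4/6 ok · (2,3)N 3/5 ok · (2,5)S 0/1 unhappy
Row 3: (3,0)N 1/2 ok · (3,1)N 2/4 ok · (3,2)S 2/5 ok · (3,3)S 2/5 ok · (3,4)N 1/4 ok
Row 4: (4,1)S 1/3 ok · (4,4)S 2/5 ok
Row 5: (5,3)S 1/2 ok · (5,4)N 1/3 ok · (5,5)N 1/2 ok
Unsatisfied: (0,5), (2,5) — 2 in total.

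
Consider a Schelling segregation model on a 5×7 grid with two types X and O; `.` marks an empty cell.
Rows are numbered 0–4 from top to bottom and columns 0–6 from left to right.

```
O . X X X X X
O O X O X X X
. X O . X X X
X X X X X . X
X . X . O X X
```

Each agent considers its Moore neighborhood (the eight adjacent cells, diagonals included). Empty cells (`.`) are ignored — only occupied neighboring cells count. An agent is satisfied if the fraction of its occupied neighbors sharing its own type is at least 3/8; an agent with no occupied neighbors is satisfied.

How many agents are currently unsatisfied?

Row 0: (0,0)O 2/2 ok · (0,2)X 2/4 ok · (0,3)X 4/5 ok · (0,4)X 4/5 ok · (0,5)X 5/5 ok · (0,6)X 3/3 ok
Row 1: (1,0)O 2/3 ok · (1,1)O 3/6 ok · (1,2)X 3/6 ok · (1,3)O 1/7 unhappy · (1,4)X 6/7 ok · (1,5)X 8/8 ok · (1,6)X 5/5 ok
Row 2: (2,1)X 4/7 ok · (2,2)O 2/7 unhappy · (2,4)X 5/6 ok · (2,5)X 7/7 ok · (2,6)X 4/4 ok
Row 3: (3,0)X 3/3 ok · (3,1)X 5/6 ok · (3,2)X 4/5 ok · (3,3)X 4/6 ok · (3,4)X 4/5 ok · (3,6)X 4/4 ok
Row 4: (4,0)X 2/2 ok · (4,2)X 3/3 ok · (4,4)O 0/3 unhappy · (4,5)X 3/4 ok · (4,6)X 2/2 ok
Unsatisfied: (1,3), (2,2), (4,4) — 3 in total.

3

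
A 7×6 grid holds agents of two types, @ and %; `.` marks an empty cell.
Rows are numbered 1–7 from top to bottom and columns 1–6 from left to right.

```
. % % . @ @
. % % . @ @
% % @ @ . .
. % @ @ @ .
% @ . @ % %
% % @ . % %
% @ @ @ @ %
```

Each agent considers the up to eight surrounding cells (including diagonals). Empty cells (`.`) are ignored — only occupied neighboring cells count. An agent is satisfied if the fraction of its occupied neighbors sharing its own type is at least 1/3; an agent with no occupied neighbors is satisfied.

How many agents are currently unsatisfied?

1

Row 1: (1,2)% 3/3 ok · (1,3)% 3/3 ok · (1,5)@ 3/3 ok · (1,6)@ 3/3 ok
Row 2: (2,2)% 5/6 ok · (2,3)% 4/6 ok · (2,5)@ 4/4 ok · (2,6)@ 3/3 ok
Row 3: (3,1)% 3/3 ok · (3,2)% 4/6 ok · (3,3)@ 3/7 ok · (3,4)@ 5/6 ok
Row 4: (4,2)% 3/6 ok · (4,3)@ 5/7 ok · (4,4)@ 5/6 ok · (4,5)@ 3/5 ok
Row 5: (5,1)% 3/4 ok · (5,2)@ 2/6 ok · (5,4)@ 4/6 ok · (5,5)% 3/6 ok · (5,6)% 3/4 ok
Row 6: (6,1)% 3/5 ok · (6,2)% 3/7 ok · (6,3)@ 5/6 ok · (6,5)% 4/7 ok · (6,6)% 4/5 ok
Row 7: (7,1)% 2/3 ok · (7,2)@ 2/5 ok · (7,3)@ 3/4 ok · (7,4)@ 3/4 ok · (7,5)@ 1/4 unhappy · (7,6)% 2/3 ok
Unsatisfied: (7,5) — 1 in total.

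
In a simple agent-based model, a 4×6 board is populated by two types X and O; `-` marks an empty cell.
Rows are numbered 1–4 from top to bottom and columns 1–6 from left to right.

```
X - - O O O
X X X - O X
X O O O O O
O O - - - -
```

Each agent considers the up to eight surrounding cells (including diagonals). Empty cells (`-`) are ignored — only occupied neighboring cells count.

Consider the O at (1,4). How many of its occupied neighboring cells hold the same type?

2

Occupied neighbors of (1,4): (1,5)=O, (2,3)=X, (2,5)=O.
Same type (O): 2 of 3.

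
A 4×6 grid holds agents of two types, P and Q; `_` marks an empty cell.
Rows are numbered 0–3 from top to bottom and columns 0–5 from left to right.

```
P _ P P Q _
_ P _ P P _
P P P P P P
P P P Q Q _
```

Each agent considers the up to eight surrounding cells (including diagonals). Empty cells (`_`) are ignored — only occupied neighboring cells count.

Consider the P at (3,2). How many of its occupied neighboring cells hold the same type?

4

Occupied neighbors of (3,2): (2,1)=P, (2,2)=P, (2,3)=P, (3,1)=P, (3,3)=Q.
Same type (P): 4 of 5.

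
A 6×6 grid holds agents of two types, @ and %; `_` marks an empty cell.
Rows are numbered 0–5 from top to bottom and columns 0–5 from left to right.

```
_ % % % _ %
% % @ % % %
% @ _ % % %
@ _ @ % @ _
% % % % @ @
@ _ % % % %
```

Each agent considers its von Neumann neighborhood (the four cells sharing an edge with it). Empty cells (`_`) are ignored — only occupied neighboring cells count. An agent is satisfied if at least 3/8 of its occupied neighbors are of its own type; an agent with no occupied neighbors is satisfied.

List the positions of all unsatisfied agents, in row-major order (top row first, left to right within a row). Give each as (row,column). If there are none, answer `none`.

(1,2), (2,0), (2,1), (3,0), (3,2), (3,4), (4,0), (5,0)

(0,1)% 2/2 ok
(0,2)% 2/3 ok
(0,3)% 2/2 ok
(0,5)% 1/1 ok
(1,0)% 2/2 ok
(1,1)% 2/4 ok
(1,2)@ 0/3 unhappy
(1,3)% 3/4 ok
(1,4)% 3/3 ok
(1,5)% 3/3 ok
(2,0)% 1/3 unhappy
(2,1)@ 0/2 unhappy
(2,3)% 3/3 ok
(2,4)% 3/4 ok
(2,5)% 2/2 ok
(3,0)@ 0/2 unhappy
(3,2)@ 0/2 unhappy
(3,3)% 2/4 ok
(3,4)@ 1/3 unhappy
(4,0)% 1/3 unhappy
(4,1)% 2/2 ok
(4,2)% 3/4 ok
(4,3)% 3/4 ok
(4,4)@ 2/4 ok
(4,5)@ 1/2 ok
(5,0)@ 0/1 unhappy
(5,2)% 2/2 ok
(5,3)% 3/3 ok
(5,4)% 2/3 ok
(5,5)% 1/2 ok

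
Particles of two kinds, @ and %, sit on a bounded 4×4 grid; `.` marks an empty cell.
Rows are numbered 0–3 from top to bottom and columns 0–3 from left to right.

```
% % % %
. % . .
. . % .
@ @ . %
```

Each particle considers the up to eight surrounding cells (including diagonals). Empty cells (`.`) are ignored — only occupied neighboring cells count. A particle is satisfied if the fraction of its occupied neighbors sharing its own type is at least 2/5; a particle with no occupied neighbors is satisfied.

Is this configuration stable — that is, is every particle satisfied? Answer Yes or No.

Yes

Row 0: (0,0)% 2/2 ✓ · (0,1)% 3/3 ✓ · (0,2)% 3/3 ✓ · (0,3)% 1/1 ✓
Row 1: (1,1)% 4/4 ✓
Row 2: (2,2)% 2/3 ✓
Row 3: (3,0)@ 1/1 ✓ · (3,1)@ 1/2 ✓ · (3,3)% 1/1 ✓
All meet the threshold, so the configuration is stable.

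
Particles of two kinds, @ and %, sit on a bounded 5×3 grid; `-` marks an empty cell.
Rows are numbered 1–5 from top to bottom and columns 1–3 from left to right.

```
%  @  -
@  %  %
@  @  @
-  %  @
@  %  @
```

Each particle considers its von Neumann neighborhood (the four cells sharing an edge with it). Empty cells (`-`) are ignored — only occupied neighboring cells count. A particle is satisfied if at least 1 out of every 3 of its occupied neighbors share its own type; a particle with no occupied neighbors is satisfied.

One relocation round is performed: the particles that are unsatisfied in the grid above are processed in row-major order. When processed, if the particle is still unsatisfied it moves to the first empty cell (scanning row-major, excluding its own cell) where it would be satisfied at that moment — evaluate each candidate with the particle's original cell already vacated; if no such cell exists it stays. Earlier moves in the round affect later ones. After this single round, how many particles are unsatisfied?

Initially unsatisfied (in order): (1,1), (1,2), (2,2), (5,1).
  (1,1) → (1,3).
  (1,2) → (1,1).
  (2,2): now satisfied by earlier moves; stays.
  (5,1) → (1,2).
Resulting grid:
@ @ %
@ % %
@ @ @
- % @
- % @
Unsatisfied now: (2,2).

1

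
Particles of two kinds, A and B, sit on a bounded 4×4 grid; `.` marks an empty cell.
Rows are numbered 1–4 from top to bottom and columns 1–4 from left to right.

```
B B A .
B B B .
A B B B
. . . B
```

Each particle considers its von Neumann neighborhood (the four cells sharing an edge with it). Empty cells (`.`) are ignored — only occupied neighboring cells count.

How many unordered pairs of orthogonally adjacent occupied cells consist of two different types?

4

Scan each occupied cell's neighbors to the right and below so each pair is counted once.
From row 1: 2 unlike of 5 pairs (running 2/5).
From row 2: 1 unlike of 5 pairs (running 3/10).
From row 3: 1 unlike of 4 pairs (running 4/14).
Total adjacent occupied pairs: 14; unlike-type pairs: 4.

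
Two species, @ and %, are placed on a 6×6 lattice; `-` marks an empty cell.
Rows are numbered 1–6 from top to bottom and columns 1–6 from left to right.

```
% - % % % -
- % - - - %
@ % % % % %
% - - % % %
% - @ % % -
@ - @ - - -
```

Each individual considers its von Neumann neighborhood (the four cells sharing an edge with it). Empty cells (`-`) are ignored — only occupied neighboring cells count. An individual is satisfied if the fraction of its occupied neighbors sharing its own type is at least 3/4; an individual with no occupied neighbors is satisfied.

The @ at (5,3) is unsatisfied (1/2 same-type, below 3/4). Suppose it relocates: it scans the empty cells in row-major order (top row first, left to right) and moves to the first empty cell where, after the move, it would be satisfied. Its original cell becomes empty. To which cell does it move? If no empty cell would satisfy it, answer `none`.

(6,2)

Vacating (5,3). Empty cells in order:
  (1,2): 0/3 same-type → still unsatisfied.
  (1,6): 0/2 same-type → still unsatisfied.
  (2,1): 1/3 same-type → still unsatisfied.
  (2,3): 0/3 same-type → still unsatisfied.
  (2,4): 0/2 same-type → still unsatisfied.
  (2,5): 0/3 same-type → still unsatisfied.
  (4,2): 0/2 same-type → still unsatisfied.
  (4,3): 0/2 same-type → still unsatisfied.
  (5,2): 0/1 same-type → still unsatisfied.
  (5,6): 0/2 same-type → still unsatisfied.
  (6,2): 2/2 same-type → satisfied — stop here.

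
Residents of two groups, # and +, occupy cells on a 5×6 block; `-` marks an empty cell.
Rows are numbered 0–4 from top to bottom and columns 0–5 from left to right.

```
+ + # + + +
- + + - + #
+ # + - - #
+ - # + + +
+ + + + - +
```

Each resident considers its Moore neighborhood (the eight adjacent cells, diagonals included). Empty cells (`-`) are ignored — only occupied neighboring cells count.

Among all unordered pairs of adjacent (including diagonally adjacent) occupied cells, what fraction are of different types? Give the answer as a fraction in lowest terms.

2/5

Scan each occupied cell's neighbors to the right and below (and the two forward diagonals) so each pair is counted once.
From row 0: 6 unlike of 16 pairs (running 6/16).
From row 1: 4 unlike of 9 pairs (running 10/25).
From row 2: 6 unlike of 9 pairs (running 16/34).
From row 3: 4 unlike of 13 pairs (running 20/47).
From row 4: 0 unlike of 3 pairs (running 20/50).
Total adjacent occupied pairs: 50; unlike-type pairs: 20.
20/50 reduces to 2/5.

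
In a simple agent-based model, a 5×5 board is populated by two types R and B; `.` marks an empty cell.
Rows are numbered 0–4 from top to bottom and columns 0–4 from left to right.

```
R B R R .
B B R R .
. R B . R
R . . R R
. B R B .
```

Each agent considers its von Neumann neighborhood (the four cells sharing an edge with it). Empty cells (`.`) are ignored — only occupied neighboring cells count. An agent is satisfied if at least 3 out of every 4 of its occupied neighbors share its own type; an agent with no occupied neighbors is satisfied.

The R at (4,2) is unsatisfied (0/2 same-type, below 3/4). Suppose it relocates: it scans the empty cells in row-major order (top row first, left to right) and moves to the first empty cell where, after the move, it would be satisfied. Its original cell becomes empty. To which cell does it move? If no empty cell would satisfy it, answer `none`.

Vacating (4,2). Empty cells in order:
  (0,4): 1/1 same-type → satisfied — stop here.

(0,4)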